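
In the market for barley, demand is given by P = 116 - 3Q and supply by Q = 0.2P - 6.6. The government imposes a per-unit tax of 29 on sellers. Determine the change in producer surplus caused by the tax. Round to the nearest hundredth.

-155.20

Rewriting supply in inverse form: P = 33 + 5Q.
Without the tax, 116 - 3Q = 33 + 5Q so Q* = 10.375 and P* = 84.875.
With the tax, sellers need 29 more per unit: 116 - 3Q = 33 + 5Q + 29, so Q_t = 6.75. Buyers pay P_b = 95.75; sellers receive P_s = P_b - 29 = 66.75.
PS falls from (1/2)(10.375)(51.875) = 269.1016 to (1/2)(6.75)(33.75) = 113.9062, a change of -155.1953.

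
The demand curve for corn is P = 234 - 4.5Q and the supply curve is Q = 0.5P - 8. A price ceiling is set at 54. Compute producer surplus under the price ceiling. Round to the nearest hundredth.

361.00

Rewriting supply in inverse form: P = 16 + 2Q.
Without the control, 234 - 4.5Q = 16 + 2Q so Q* = 33.5385 and P* = 83.0769.
At P = 54, sellers supply (54 - 16)/2 = 19 while buyers want more, so the quantity traded is 19 at price 54.
PS is the triangle above supply below 54: (1/2)(19)(54 - 16) = 361.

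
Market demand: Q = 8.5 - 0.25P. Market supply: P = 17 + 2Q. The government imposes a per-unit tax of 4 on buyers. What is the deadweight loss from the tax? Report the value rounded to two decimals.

Rewriting demand in inverse form: P = 34 - 4Q.
Pre-tax equilibrium: 34 - 4Q = 17 + 2Q gives Q* = 2.8333, P* = 22.6667.
A tax on buyers shifts demand down by 4: (34 - 4) - 4Q = 17 + 2Q, so Q_t = 2.1667. Buyers pay P_b = 25.3333; sellers receive P_s = P_b - 4 = 21.3333.
The welfare triangle lost has base Q* - Q_t = 0.6667 and height t = 4, so DWL = (1/2)(0.6667)(4) = 1.3333.

1.33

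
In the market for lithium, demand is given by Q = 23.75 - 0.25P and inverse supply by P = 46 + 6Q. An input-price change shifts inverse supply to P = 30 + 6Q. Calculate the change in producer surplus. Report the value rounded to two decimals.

54.72

Rewriting demand in inverse form: P = 95 - 4Q.
Initial equilibrium: Q_0 = 4.9, P_0 = 75.4; CS_0 = (1/2)(4.9)(19.6) = 48.02, PS_0 = (1/2)(4.9)(29.4) = 72.03.
New equilibrium: 95 - 4Q = 30 + 6Q gives Q_1 = 6.5, P_1 = 69; CS_1 = 84.5, PS_1 = 126.75.
Change in producer surplus = 126.75 - 72.03 = 54.72.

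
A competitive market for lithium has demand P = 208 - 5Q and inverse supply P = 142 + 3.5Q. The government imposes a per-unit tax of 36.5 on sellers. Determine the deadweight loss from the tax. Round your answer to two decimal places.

78.37

Without the tax, 208 - 5Q = 142 + 3.5Q so Q* = 7.7647 and P* = 169.1765.
With the tax, sellers need 36.5 more per unit: 208 - 5Q = 142 + 3.5Q + 36.5, so Q_t = 3.4706. Buyers pay P_b = 190.6471; sellers receive P_s = P_b - 36.5 = 154.1471.
The welfare triangle lost has base Q* - Q_t = 4.2941 and height t = 36.5, so DWL = (1/2)(4.2941)(36.5) = 78.3676.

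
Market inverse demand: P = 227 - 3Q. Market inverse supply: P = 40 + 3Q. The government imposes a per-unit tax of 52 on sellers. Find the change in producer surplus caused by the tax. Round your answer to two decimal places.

Pre-tax equilibrium: 227 - 3Q = 40 + 3Q gives Q* = 31.1667, P* = 133.5.
With the tax, sellers need 52 more per unit: 227 - 3Q = 40 + 3Q + 52, so Q_t = 22.5. Buyers pay P_b = 159.5; sellers receive P_s = P_b - 52 = 107.5.
PS falls from (1/2)(31.1667)(93.5) = 1457.0417 to (1/2)(22.5)(67.5) = 759.375, a change of -697.6667.

-697.67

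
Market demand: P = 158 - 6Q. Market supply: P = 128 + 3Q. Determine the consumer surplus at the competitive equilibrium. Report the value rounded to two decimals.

Equilibrium: 158 - 6Q = 128 + 3Q, so Q* = 3.3333 and P* = 138.
The demand choke price is 158, so CS = (1/2)(Q*)(158 - P*) = (1/2)(3.3333)(20) = 33.3333.

33.33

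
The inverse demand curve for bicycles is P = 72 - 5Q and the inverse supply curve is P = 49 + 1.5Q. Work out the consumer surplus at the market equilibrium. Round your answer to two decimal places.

Setting demand equal to supply, 23 = 6.5Q, so Q* = 3.5385 and P* = 54.3077.
CS is the area between the demand curve and P* from 0 to Q*: (1/2)(3.5385)(17.6923) = 31.3018.

31.30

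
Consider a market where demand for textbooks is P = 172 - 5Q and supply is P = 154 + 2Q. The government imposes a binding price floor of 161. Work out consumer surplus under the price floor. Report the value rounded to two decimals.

Without the control, 172 - 5Q = 154 + 2Q so Q* = 2.5714 and P* = 159.1429.
At the floor price 161, quantity demanded is (172 - 161)/5 = 2.2; demand is the short side, so Q = 2.2 trades at P = 161.
CS is the triangle under demand above 161: (1/2)(2.2)(172 - 161) = 12.1.

12.10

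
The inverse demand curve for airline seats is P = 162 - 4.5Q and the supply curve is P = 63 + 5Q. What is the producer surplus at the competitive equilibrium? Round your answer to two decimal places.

Set 162 - 4.5Q = 63 + 5Q, which gives 99 = 9.5Q, so Q* = 10.4211 and P* = 162 - 4.5(10.4211) = 115.1053.
The supply curve's price intercept is 63, so PS = (1/2)(Q*)(P* - 63) = (1/2)(10.4211)(52.1053) = 271.4958.

271.50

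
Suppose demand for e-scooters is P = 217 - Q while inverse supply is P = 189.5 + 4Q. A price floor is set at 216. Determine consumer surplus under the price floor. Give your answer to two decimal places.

Without the control, 217 - Q = 189.5 + 4Q so Q* = 5.5 and P* = 211.5.
At P = 216, buyers demand (217 - 216)/1 = 1 while sellers would supply more, so the quantity traded is 1 at price 216.
CS is the triangle under demand above 216: (1/2)(1)(217 - 216) = 0.5.

0.50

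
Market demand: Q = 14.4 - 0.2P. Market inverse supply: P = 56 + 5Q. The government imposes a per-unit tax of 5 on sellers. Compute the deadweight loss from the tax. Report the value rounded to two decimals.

1.25

Rewriting demand in inverse form: P = 72 - 5Q.
Without the tax, 72 - 5Q = 56 + 5Q so Q* = 1.6 and P* = 64.
With the tax, sellers need 5 more per unit: 72 - 5Q = 56 + 5Q + 5, so Q_t = 1.1. Buyers pay P_b = 66.5; sellers receive P_s = P_b - 5 = 61.5.
Deadweight loss is the triangle between the curves from Q_t to Q*: (1/2)(1.6 - 1.1)(5) = 1.25.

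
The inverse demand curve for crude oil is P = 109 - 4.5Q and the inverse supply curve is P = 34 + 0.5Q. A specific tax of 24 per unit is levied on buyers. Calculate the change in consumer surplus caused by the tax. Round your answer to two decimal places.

Pre-tax equilibrium: 109 - 4.5Q = 34 + 0.5Q gives Q* = 15, P* = 41.5.
A tax on buyers shifts demand down by 24: (109 - 24) - 4.5Q = 34 + 0.5Q, so Q_t = 10.2. Buyers pay P_b = 63.1; sellers receive P_s = P_b - 24 = 39.1.
CS falls from (1/2)(15)(67.5) = 506.25 to (1/2)(10.2)(45.9) = 234.09, a change of -272.16.

-272.16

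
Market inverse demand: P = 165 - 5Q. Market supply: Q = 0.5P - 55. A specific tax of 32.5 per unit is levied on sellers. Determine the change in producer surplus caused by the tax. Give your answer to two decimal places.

-51.40

Rewriting supply in inverse form: P = 110 + 2Q.
Pre-tax equilibrium: 165 - 5Q = 110 + 2Q gives Q* = 7.8571, P* = 125.7143.
With the tax, sellers need 32.5 more per unit: 165 - 5Q = 110 + 2Q + 32.5, so Q_t = 3.2143. Buyers pay P_b = 148.9286; sellers receive P_s = P_b - 32.5 = 116.4286.
PS falls from (1/2)(7.8571)(15.7143) = 61.7347 to (1/2)(3.2143)(6.4286) = 10.3316, a change of -51.4031.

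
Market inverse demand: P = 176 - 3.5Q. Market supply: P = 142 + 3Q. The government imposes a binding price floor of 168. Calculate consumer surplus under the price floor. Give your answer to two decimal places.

9.14

Free-market equilibrium: 176 - 3.5Q = 142 + 3Q gives Q* = 5.2308, P* = 157.6923.
At the floor price 168, quantity demanded is (176 - 168)/3.5 = 2.2857; demand is the short side, so Q = 2.2857 trades at P = 168.
CS is the triangle under demand above 168: (1/2)(2.2857)(176 - 168) = 9.1429.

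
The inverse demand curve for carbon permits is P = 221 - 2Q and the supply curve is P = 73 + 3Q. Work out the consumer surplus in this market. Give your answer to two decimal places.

876.16

Setting demand equal to supply, 148 = 5Q, so Q* = 29.6 and P* = 161.8.
CS is the area between the demand curve and P* from 0 to Q*: (1/2)(29.6)(59.2) = 876.16.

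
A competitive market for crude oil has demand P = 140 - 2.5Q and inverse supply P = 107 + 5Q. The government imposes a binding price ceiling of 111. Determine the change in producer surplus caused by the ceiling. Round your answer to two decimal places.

Without the control, 140 - 2.5Q = 107 + 5Q so Q* = 4.4 and P* = 129.
At P = 111, sellers supply (111 - 107)/5 = 0.8 while buyers want more, so the quantity traded is 0.8 at price 111.
PS goes from (1/2)(4.4)(22) = 48.4 to 1.6 (computed as (111 - 107)(0.8) - (1/2)(5)(0.8)^2), a change of -46.8.

-46.80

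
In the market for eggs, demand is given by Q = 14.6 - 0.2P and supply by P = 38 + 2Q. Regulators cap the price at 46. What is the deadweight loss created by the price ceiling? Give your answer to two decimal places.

3.50

Rewriting demand in inverse form: P = 73 - 5Q.
Free-market equilibrium: 73 - 5Q = 38 + 2Q gives Q* = 5, P* = 48.
At the ceiling price 46, quantity supplied is (46 - 38)/2 = 4; supply is the short side, so Q = 4 trades at P = 46.
At Q = 4 the demand price is 53 and the supply price is 46. Deadweight loss is the triangle between the curves from 4 to 5: (1/2)(53 - 46)(5 - 4) = 3.5.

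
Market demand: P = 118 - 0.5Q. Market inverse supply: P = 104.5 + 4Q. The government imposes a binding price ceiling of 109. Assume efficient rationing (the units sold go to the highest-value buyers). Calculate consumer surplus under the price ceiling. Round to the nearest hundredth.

9.81

Free-market equilibrium: 118 - 0.5Q = 104.5 + 4Q gives Q* = 3, P* = 116.5.
At P = 109, sellers supply (109 - 104.5)/4 = 1.125 while buyers want more, so the quantity traded is 1.125 at price 109.
The demand price at Q = 1.125 is 117.4375. CS is the trapezoid between demand and 109 over [0, 1.125]: (1/2)[(118 - 109) + (117.4375 - 109)](1.125) = 9.8086.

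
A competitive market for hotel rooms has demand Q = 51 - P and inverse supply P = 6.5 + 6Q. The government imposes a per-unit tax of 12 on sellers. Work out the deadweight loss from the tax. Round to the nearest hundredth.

10.29

Rewriting demand in inverse form: P = 51 - Q.
Without the tax, 51 - Q = 6.5 + 6Q so Q* = 6.3571 and P* = 44.6429.
A tax on sellers shifts supply up by 12: 51 - Q = 6.5 + 6Q + 12, so Q_t = 4.6429. Buyers pay P_b = 46.3571; sellers receive P_s = P_b - 12 = 34.3571.
Deadweight loss is the triangle between the curves from Q_t to Q*: (1/2)(6.3571 - 4.6429)(12) = 10.2857.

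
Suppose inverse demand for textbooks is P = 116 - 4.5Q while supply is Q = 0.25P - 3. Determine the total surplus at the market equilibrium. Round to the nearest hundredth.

636.24

Rewriting supply in inverse form: P = 12 + 4Q.
Equilibrium: 116 - 4.5Q = 12 + 4Q, so Q* = 12.2353 and P* = 60.9412.
CS = (1/2)(12.2353)(55.0588) = 336.8304 and PS = (1/2)(12.2353)(48.9412) = 299.4048, so total surplus = 636.2353.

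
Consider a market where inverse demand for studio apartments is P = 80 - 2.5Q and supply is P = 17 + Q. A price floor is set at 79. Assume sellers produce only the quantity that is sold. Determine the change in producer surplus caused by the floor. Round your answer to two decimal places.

Without the control, 80 - 2.5Q = 17 + Q so Q* = 18 and P* = 35.
At P = 79, buyers demand (80 - 79)/2.5 = 0.4 while sellers would supply more, so the quantity traded is 0.4 at price 79.
PS goes from (1/2)(18)(18) = 162 to 24.72 (computed as (79 - 17)(0.4) - (1/2)(1)(0.4)^2), a change of -137.28.

-137.28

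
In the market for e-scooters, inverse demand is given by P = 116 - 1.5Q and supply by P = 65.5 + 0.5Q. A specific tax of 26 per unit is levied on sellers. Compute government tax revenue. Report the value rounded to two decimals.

318.50

Without the tax, 116 - 1.5Q = 65.5 + 0.5Q so Q* = 25.25 and P* = 78.125.
A tax on sellers shifts supply up by 26: 116 - 1.5Q = 65.5 + 0.5Q + 26, so Q_t = 12.25. Buyers pay P_b = 97.625; sellers receive P_s = P_b - 26 = 71.625.
Revenue is the tax times quantity traded: 26 x 12.25 = 318.5.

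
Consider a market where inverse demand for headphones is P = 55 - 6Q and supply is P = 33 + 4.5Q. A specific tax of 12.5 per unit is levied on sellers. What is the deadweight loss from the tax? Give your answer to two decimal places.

Pre-tax equilibrium: 55 - 6Q = 33 + 4.5Q gives Q* = 2.0952, P* = 42.4286.
With the tax, sellers need 12.5 more per unit: 55 - 6Q = 33 + 4.5Q + 12.5, so Q_t = 0.9048. Buyers pay P_b = 49.5714; sellers receive P_s = P_b - 12.5 = 37.0714.
The welfare triangle lost has base Q* - Q_t = 1.1905 and height t = 12.5, so DWL = (1/2)(1.1905)(12.5) = 7.4405.

7.44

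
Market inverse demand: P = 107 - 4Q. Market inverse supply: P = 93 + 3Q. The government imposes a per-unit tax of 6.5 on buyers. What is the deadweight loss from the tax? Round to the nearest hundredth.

Without the tax, 107 - 4Q = 93 + 3Q so Q* = 2 and P* = 99.
With the tax, buyers' net willingness to pay falls by 6.5: (107 - 6.5) - 4Q = 93 + 3Q, so Q_t = 1.0714. Buyers pay P_b = 102.7143; sellers receive P_s = P_b - 6.5 = 96.2143.
The welfare triangle lost has base Q* - Q_t = 0.9286 and height t = 6.5, so DWL = (1/2)(0.9286)(6.5) = 3.0179.

3.02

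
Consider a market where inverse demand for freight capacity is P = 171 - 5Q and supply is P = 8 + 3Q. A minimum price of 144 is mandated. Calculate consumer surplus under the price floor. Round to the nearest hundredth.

72.90

Free-market equilibrium: 171 - 5Q = 8 + 3Q gives Q* = 20.375, P* = 69.125.
At P = 144, buyers demand (171 - 144)/5 = 5.4 while sellers would supply more, so the quantity traded is 5.4 at price 144.
CS is the triangle under demand above 144: (1/2)(5.4)(171 - 144) = 72.9.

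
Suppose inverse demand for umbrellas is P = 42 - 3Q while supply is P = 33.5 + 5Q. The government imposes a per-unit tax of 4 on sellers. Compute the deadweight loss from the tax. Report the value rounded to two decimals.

Without the tax, 42 - 3Q = 33.5 + 5Q so Q* = 1.0625 and P* = 38.8125.
A tax on sellers shifts supply up by 4: 42 - 3Q = 33.5 + 5Q + 4, so Q_t = 0.5625. Buyers pay P_b = 40.3125; sellers receive P_s = P_b - 4 = 36.3125.
Deadweight loss is the triangle between the curves from Q_t to Q*: (1/2)(1.0625 - 0.5625)(4) = 1.

1.00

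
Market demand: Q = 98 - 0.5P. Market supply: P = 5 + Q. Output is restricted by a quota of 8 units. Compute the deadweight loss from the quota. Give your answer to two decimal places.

Rewriting demand in inverse form: P = 196 - 2Q.
Unrestricted equilibrium: Q* = (196 - 5)/(2 + 1) = 63.6667.
At Q = 8 the demand price is 196 - 2(8) = 180 and the supply price is 5 + (8) = 13.
DWL = (1/2)(gap between curves at 8) x (Q* - 8) = (1/2)(167)(55.6667) = 4648.1667.

4648.17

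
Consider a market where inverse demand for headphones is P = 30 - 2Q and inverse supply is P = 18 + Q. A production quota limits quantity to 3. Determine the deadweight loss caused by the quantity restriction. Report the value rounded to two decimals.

1.50

Unrestricted equilibrium: Q* = (30 - 18)/(2 + 1) = 4.
At Q = 3 the demand price is 30 - 2(3) = 24 and the supply price is 18 + (3) = 21.
Deadweight loss is the triangle between the curves from 3 to 4: (1/2)(24 - 21)(4 - 3) = 1.5.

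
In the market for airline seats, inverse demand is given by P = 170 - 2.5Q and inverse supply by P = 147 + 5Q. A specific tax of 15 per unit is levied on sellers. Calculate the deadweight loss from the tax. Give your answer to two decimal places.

15.00

Without the tax, 170 - 2.5Q = 147 + 5Q so Q* = 3.0667 and P* = 162.3333.
A tax on sellers shifts supply up by 15: 170 - 2.5Q = 147 + 5Q + 15, so Q_t = 1.0667. Buyers pay P_b = 167.3333; sellers receive P_s = P_b - 15 = 152.3333.
The welfare triangle lost has base Q* - Q_t = 2 and height t = 15, so DWL = (1/2)(2)(15) = 15.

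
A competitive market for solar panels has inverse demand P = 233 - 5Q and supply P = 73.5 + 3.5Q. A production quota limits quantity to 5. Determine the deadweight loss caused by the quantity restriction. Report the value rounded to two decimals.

805.24

Unrestricted equilibrium: Q* = (233 - 73.5)/(5 + 3.5) = 18.7647.
At Q = 5 the demand price is 233 - 5(5) = 208 and the supply price is 73.5 + 3.5(5) = 91.
Deadweight loss is the triangle between the curves from 5 to 18.7647: (1/2)(208 - 91)(18.7647 - 5) = 805.2353.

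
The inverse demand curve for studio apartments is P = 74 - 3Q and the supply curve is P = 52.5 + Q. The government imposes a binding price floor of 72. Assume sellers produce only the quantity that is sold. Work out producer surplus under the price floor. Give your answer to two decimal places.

Without the control, 74 - 3Q = 52.5 + Q so Q* = 5.375 and P* = 57.875.
At P = 72, buyers demand (74 - 72)/3 = 0.6667 while sellers would supply more, so the quantity traded is 0.6667 at price 72.
The supply price at Q = 0.6667 is 53.1667. PS is the trapezoid between 72 and supply over [0, 0.6667]: (1/2)[(72 - 52.5) + (72 - 53.1667)](0.6667) = 12.7778.

12.78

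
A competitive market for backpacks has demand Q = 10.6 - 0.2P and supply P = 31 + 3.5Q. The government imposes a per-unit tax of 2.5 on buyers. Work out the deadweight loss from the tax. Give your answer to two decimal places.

Rewriting demand in inverse form: P = 53 - 5Q.
Without the tax, 53 - 5Q = 31 + 3.5Q so Q* = 2.5882 and P* = 40.0588.
With the tax, buyers' net willingness to pay falls by 2.5: (53 - 2.5) - 5Q = 31 + 3.5Q, so Q_t = 2.2941. Buyers pay P_b = 41.5294; sellers receive P_s = P_b - 2.5 = 39.0294.
Deadweight loss is the triangle between the curves from Q_t to Q*: (1/2)(2.5882 - 2.2941)(2.5) = 0.3676.

0.37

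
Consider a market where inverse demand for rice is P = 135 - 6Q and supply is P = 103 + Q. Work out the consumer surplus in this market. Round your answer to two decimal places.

62.69

Setting demand equal to supply, 32 = 7Q, so Q* = 4.5714 and P* = 107.5714.
CS is the area between the demand curve and P* from 0 to Q*: (1/2)(4.5714)(27.4286) = 62.6939.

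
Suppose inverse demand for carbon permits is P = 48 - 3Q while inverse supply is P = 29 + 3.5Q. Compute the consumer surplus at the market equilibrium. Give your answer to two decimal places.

Setting demand equal to supply, 19 = 6.5Q, so Q* = 2.9231 and P* = 39.2308.
CS is the area between the demand curve and P* from 0 to Q*: (1/2)(2.9231)(8.7692) = 12.8166.

12.82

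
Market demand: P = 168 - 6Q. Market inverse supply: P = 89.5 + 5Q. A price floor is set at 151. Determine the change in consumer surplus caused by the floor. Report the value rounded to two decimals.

Free-market equilibrium: 168 - 6Q = 89.5 + 5Q gives Q* = 7.1364, P* = 125.1818.
At the floor price 151, quantity demanded is (168 - 151)/6 = 2.8333; demand is the short side, so Q = 2.8333 trades at P = 151.
CS goes from (1/2)(7.1364)(42.8182) = 152.7831 to 24.0833 (computed as (168 - 151)(2.8333) - (1/2)(6)(2.8333)^2), a change of -128.6997.

-128.70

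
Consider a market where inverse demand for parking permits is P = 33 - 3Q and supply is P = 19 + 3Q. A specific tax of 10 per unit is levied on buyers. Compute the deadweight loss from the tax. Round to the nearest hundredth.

Pre-tax equilibrium: 33 - 3Q = 19 + 3Q gives Q* = 2.3333, P* = 26.
A tax on buyers shifts demand down by 10: (33 - 10) - 3Q = 19 + 3Q, so Q_t = 0.6667. Buyers pay P_b = 31; sellers receive P_s = P_b - 10 = 21.
Deadweight loss is the triangle between the curves from Q_t to Q*: (1/2)(2.3333 - 0.6667)(10) = 8.3333.

8.33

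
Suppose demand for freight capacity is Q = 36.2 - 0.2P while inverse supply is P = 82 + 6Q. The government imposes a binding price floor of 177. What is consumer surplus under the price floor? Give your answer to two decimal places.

1.60

Rewriting demand in inverse form: P = 181 - 5Q.
Free-market equilibrium: 181 - 5Q = 82 + 6Q gives Q* = 9, P* = 136.
At P = 177, buyers demand (181 - 177)/5 = 0.8 while sellers would supply more, so the quantity traded is 0.8 at price 177.
CS is the triangle under demand above 177: (1/2)(0.8)(181 - 177) = 1.6.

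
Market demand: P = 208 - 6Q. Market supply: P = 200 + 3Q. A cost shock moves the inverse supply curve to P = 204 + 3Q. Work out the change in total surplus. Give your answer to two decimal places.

Initial equilibrium: Q_0 = 0.8889, P_0 = 202.6667; CS_0 = (1/2)(0.8889)(5.3333) = 2.3704, PS_0 = (1/2)(0.8889)(2.6667) = 1.1852.
New equilibrium: 208 - 6Q = 204 + 3Q gives Q_1 = 0.4444, P_1 = 205.3333; CS_1 = 0.5926, PS_1 = 0.2963.
Change in total surplus = (0.5926 + 0.2963) - (2.3704 + 1.1852) = -2.6667.

-2.67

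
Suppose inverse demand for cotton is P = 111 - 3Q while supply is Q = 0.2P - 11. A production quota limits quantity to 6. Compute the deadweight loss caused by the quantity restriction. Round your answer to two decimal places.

4.00

Rewriting supply in inverse form: P = 55 + 5Q.
Without the quota, 111 - 3Q = 55 + 5Q gives Q* = 7.
At Q = 6 the demand price is 111 - 3(6) = 93 and the supply price is 55 + 5(6) = 85.
DWL = (1/2)(gap between curves at 6) x (Q* - 6) = (1/2)(8)(1) = 4.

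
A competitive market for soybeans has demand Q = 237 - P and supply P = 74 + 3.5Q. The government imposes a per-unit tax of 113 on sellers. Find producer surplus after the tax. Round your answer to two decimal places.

216.05

Rewriting demand in inverse form: P = 237 - Q.
Pre-tax equilibrium: 237 - Q = 74 + 3.5Q gives Q* = 36.2222, P* = 200.7778.
With the tax, sellers need 113 more per unit: 237 - Q = 74 + 3.5Q + 113, so Q_t = 11.1111. Buyers pay P_b = 225.8889; sellers receive P_s = P_b - 113 = 112.8889.
PS = (1/2)(Q_t)(P_s - 74) = (1/2)(11.1111)(38.8889) = 216.0494.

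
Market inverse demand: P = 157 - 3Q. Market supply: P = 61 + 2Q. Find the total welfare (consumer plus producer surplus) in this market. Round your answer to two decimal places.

Set 157 - 3Q = 61 + 2Q, which gives 96 = 5Q, so Q* = 19.2 and P* = 157 - 3(19.2) = 99.4.
CS = (1/2)(19.2)(57.6) = 552.96 and PS = (1/2)(19.2)(38.4) = 368.64, so total surplus = 921.6.

921.60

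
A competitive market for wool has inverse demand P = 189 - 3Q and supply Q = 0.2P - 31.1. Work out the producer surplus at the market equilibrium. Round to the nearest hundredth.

Rewriting supply in inverse form: P = 155.5 + 5Q.
Set 189 - 3Q = 155.5 + 5Q, which gives 33.5 = 8Q, so Q* = 4.1875 and P* = 189 - 3(4.1875) = 176.4375.
The supply curve's price intercept is 155.5, so PS = (1/2)(Q*)(P* - 155.5) = (1/2)(4.1875)(20.9375) = 43.8379.

43.84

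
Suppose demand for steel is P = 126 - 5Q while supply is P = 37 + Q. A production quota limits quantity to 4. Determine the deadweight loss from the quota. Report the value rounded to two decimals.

Unrestricted equilibrium: Q* = (126 - 37)/(5 + 1) = 14.8333.
At Q = 4 the demand price is 126 - 5(4) = 106 and the supply price is 37 + (4) = 41.
DWL = (1/2)(gap between curves at 4) x (Q* - 4) = (1/2)(65)(10.8333) = 352.0833.

352.08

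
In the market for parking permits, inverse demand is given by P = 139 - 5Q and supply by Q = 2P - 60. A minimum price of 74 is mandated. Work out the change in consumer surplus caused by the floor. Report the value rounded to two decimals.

-559.40

Rewriting supply in inverse form: P = 30 + 0.5Q.
Without the control, 139 - 5Q = 30 + 0.5Q so Q* = 19.8182 and P* = 39.9091.
At the floor price 74, quantity demanded is (139 - 74)/5 = 13; demand is the short side, so Q = 13 trades at P = 74.
CS goes from (1/2)(19.8182)(99.0909) = 981.9008 to 422.5 (computed as (139 - 74)(13) - (1/2)(5)(13)^2), a change of -559.4008.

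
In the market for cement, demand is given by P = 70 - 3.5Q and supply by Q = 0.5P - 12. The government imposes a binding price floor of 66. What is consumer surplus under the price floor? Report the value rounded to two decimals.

Rewriting supply in inverse form: P = 24 + 2Q.
Free-market equilibrium: 70 - 3.5Q = 24 + 2Q gives Q* = 8.3636, P* = 40.7273.
At the floor price 66, quantity demanded is (70 - 66)/3.5 = 1.1429; demand is the short side, so Q = 1.1429 trades at P = 66.
CS is the triangle under demand above 66: (1/2)(1.1429)(70 - 66) = 2.2857.

2.29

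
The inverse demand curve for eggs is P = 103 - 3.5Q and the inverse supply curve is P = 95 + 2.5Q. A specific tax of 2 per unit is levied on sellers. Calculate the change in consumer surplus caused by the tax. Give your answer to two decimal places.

-1.36

Pre-tax equilibrium: 103 - 3.5Q = 95 + 2.5Q gives Q* = 1.3333, P* = 98.3333.
With the tax, sellers need 2 more per unit: 103 - 3.5Q = 95 + 2.5Q + 2, so Q_t = 1. Buyers pay P_b = 99.5; sellers receive P_s = P_b - 2 = 97.5.
CS falls from (1/2)(1.3333)(4.6667) = 3.1111 to (1/2)(1)(3.5) = 1.75, a change of -1.3611.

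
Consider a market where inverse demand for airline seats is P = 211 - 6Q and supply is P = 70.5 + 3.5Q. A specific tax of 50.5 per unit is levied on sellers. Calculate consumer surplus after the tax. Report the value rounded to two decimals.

Pre-tax equilibrium: 211 - 6Q = 70.5 + 3.5Q gives Q* = 14.7895, P* = 122.2632.
With the tax, sellers need 50.5 more per unit: 211 - 6Q = 70.5 + 3.5Q + 50.5, so Q_t = 9.4737. Buyers pay P_b = 154.1579; sellers receive P_s = P_b - 50.5 = 103.6579.
CS = (1/2)(Q_t)(211 - P_b) = (1/2)(9.4737)(56.8421) = 269.2521.

269.25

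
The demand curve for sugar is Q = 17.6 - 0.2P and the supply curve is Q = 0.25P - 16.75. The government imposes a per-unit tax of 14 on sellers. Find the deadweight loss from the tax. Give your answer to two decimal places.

Rewriting demand in inverse form: P = 88 - 5Q.
Rewriting supply in inverse form: P = 67 + 4Q.
Without the tax, 88 - 5Q = 67 + 4Q so Q* = 2.3333 and P* = 76.3333.
A tax on sellers shifts supply up by 14: 88 - 5Q = 67 + 4Q + 14, so Q_t = 0.7778. Buyers pay P_b = 84.1111; sellers receive P_s = P_b - 14 = 70.1111.
Deadweight loss is the triangle between the curves from Q_t to Q*: (1/2)(2.3333 - 0.7778)(14) = 10.8889.

10.89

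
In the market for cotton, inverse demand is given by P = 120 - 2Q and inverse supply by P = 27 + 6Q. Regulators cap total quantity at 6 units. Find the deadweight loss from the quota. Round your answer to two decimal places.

126.56

Unrestricted equilibrium: Q* = (120 - 27)/(2 + 6) = 11.625.
At Q = 6 the demand price is 120 - 2(6) = 108 and the supply price is 27 + 6(6) = 63.
DWL = (1/2)(gap between curves at 6) x (Q* - 6) = (1/2)(45)(5.625) = 126.5625.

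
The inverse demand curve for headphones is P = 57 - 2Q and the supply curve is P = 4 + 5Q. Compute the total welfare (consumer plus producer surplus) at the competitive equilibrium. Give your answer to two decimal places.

Set 57 - 2Q = 4 + 5Q, which gives 53 = 7Q, so Q* = 7.5714 and P* = 57 - 2(7.5714) = 41.8571.
CS = (1/2)(7.5714)(15.1429) = 57.3265 and PS = (1/2)(7.5714)(37.8571) = 143.3163, so total surplus = 200.6429.

200.64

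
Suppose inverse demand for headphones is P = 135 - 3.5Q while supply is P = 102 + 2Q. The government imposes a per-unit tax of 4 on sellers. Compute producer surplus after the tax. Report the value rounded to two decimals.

Pre-tax equilibrium: 135 - 3.5Q = 102 + 2Q gives Q* = 6, P* = 114.
With the tax, sellers need 4 more per unit: 135 - 3.5Q = 102 + 2Q + 4, so Q_t = 5.2727. Buyers pay P_b = 116.5455; sellers receive P_s = P_b - 4 = 112.5455.
PS = (1/2)(Q_t)(P_s - 102) = (1/2)(5.2727)(10.5455) = 27.8017.

27.80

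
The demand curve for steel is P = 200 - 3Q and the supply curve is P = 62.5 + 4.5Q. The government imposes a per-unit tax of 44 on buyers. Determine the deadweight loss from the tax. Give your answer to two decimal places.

Pre-tax equilibrium: 200 - 3Q = 62.5 + 4.5Q gives Q* = 18.3333, P* = 145.
With the tax, buyers' net willingness to pay falls by 44: (200 - 44) - 3Q = 62.5 + 4.5Q, so Q_t = 12.4667. Buyers pay P_b = 162.6; sellers receive P_s = P_b - 44 = 118.6.
The welfare triangle lost has base Q* - Q_t = 5.8667 and height t = 44, so DWL = (1/2)(5.8667)(44) = 129.0667.

129.07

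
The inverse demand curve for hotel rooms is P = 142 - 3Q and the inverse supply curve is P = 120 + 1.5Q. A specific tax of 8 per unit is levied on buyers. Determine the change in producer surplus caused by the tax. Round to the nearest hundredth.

-10.67

Pre-tax equilibrium: 142 - 3Q = 120 + 1.5Q gives Q* = 4.8889, P* = 127.3333.
With the tax, buyers' net willingness to pay falls by 8: (142 - 8) - 3Q = 120 + 1.5Q, so Q_t = 3.1111. Buyers pay P_b = 132.6667; sellers receive P_s = P_b - 8 = 124.6667.
PS falls from (1/2)(4.8889)(7.3333) = 17.9259 to (1/2)(3.1111)(4.6667) = 7.2593, a change of -10.6667.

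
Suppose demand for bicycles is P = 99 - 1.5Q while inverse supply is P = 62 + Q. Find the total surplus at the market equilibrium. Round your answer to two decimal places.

Set 99 - 1.5Q = 62 + Q, which gives 37 = 2.5Q, so Q* = 14.8 and P* = 99 - 1.5(14.8) = 76.8.
CS = (1/2)(14.8)(22.2) = 164.28 and PS = (1/2)(14.8)(14.8) = 109.52, so total surplus = 273.8.

273.80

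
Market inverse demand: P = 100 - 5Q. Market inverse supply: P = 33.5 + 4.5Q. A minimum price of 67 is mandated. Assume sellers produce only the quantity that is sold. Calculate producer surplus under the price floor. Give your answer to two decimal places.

123.09

Without the control, 100 - 5Q = 33.5 + 4.5Q so Q* = 7 and P* = 65.
At P = 67, buyers demand (100 - 67)/5 = 6.6 while sellers would supply more, so the quantity traded is 6.6 at price 67.
The supply price at Q = 6.6 is 63.2. PS is the trapezoid between 67 and supply over [0, 6.6]: (1/2)[(67 - 33.5) + (67 - 63.2)](6.6) = 123.09.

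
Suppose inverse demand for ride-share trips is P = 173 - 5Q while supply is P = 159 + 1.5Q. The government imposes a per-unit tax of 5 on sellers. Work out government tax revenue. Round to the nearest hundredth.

6.92

Without the tax, 173 - 5Q = 159 + 1.5Q so Q* = 2.1538 and P* = 162.2308.
With the tax, sellers need 5 more per unit: 173 - 5Q = 159 + 1.5Q + 5, so Q_t = 1.3846. Buyers pay P_b = 166.0769; sellers receive P_s = P_b - 5 = 161.0769.
Tax revenue = t x Q_t = 5 x 1.3846 = 6.9231.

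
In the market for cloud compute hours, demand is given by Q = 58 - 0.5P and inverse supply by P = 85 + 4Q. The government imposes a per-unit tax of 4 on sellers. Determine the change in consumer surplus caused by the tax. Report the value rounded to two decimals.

-6.44

Rewriting demand in inverse form: P = 116 - 2Q.
Pre-tax equilibrium: 116 - 2Q = 85 + 4Q gives Q* = 5.1667, P* = 105.6667.
With the tax, sellers need 4 more per unit: 116 - 2Q = 85 + 4Q + 4, so Q_t = 4.5. Buyers pay P_b = 107; sellers receive P_s = P_b - 4 = 103.
Consumers lose the trapezoid between P* and P_b out to Q_t plus the triangle from Q_t to Q*: change in CS = 20.25 - 26.6944 = -6.4444.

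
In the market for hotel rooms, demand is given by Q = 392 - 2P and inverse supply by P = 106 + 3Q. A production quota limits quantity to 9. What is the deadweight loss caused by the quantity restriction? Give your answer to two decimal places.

Rewriting demand in inverse form: P = 196 - 0.5Q.
Unrestricted equilibrium: Q* = (196 - 106)/(0.5 + 3) = 25.7143.
At Q = 9 the demand price is 196 - 0.5(9) = 191.5 and the supply price is 106 + 3(9) = 133.
DWL = (1/2)(gap between curves at 9) x (Q* - 9) = (1/2)(58.5)(16.7143) = 488.8929.

488.89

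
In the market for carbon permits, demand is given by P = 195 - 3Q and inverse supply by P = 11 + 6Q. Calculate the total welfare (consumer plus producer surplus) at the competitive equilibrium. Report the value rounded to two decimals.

Equilibrium: 195 - 3Q = 11 + 6Q, so Q* = 20.4444 and P* = 133.6667.
CS = (1/2)(20.4444)(61.3333) = 626.963 and PS = (1/2)(20.4444)(122.6667) = 1253.9259, so total surplus = 1880.8889.

1880.89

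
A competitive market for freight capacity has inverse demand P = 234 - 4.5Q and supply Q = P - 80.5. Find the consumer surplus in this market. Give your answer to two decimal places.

Rewriting supply in inverse form: P = 80.5 + Q.
Set 234 - 4.5Q = 80.5 + Q, which gives 153.5 = 5.5Q, so Q* = 27.9091 and P* = 234 - 4.5(27.9091) = 108.4091.
CS is the area between the demand curve and P* from 0 to Q*: (1/2)(27.9091)(125.5909) = 1752.564.

1752.56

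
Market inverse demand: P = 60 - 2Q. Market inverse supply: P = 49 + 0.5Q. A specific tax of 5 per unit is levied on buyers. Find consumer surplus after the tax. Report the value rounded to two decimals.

Without the tax, 60 - 2Q = 49 + 0.5Q so Q* = 4.4 and P* = 51.2.
A tax on buyers shifts demand down by 5: (60 - 5) - 2Q = 49 + 0.5Q, so Q_t = 2.4. Buyers pay P_b = 55.2; sellers receive P_s = P_b - 5 = 50.2.
Consumer surplus is the triangle under demand above P_b: (1/2)(2.4)(60 - 55.2) = 5.76.

5.76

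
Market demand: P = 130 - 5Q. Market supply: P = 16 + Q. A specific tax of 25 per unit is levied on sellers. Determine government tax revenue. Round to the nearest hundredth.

Without the tax, 130 - 5Q = 16 + Q so Q* = 19 and P* = 35.
A tax on sellers shifts supply up by 25: 130 - 5Q = 16 + Q + 25, so Q_t = 14.8333. Buyers pay P_b = 55.8333; sellers receive P_s = P_b - 25 = 30.8333.
Tax revenue = t x Q_t = 25 x 14.8333 = 370.8333.

370.83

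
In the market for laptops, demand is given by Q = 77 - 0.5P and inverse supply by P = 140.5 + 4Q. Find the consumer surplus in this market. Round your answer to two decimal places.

5.06

Rewriting demand in inverse form: P = 154 - 2Q.
Setting demand equal to supply, 13.5 = 6Q, so Q* = 2.25 and P* = 149.5.
Consumer surplus is the triangle under demand above P*: (1/2)(2.25)(154 - 149.5) = (1/2)(2.25)(4.5) = 5.0625.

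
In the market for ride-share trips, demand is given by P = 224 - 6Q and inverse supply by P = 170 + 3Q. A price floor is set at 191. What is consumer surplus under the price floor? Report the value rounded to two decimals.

Free-market equilibrium: 224 - 6Q = 170 + 3Q gives Q* = 6, P* = 188.
At P = 191, buyers demand (224 - 191)/6 = 5.5 while sellers would supply more, so the quantity traded is 5.5 at price 191.
CS is the triangle under demand above 191: (1/2)(5.5)(224 - 191) = 90.75.

90.75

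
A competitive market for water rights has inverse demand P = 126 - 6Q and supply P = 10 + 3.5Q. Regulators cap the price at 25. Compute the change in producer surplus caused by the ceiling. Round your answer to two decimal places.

-228.78

Free-market equilibrium: 126 - 6Q = 10 + 3.5Q gives Q* = 12.2105, P* = 52.7368.
At P = 25, sellers supply (25 - 10)/3.5 = 4.2857 while buyers want more, so the quantity traded is 4.2857 at price 25.
PS goes from (1/2)(12.2105)(42.7368) = 260.9197 to 32.1429 (computed as (25 - 10)(4.2857) - (1/2)(3.5)(4.2857)^2), a change of -228.7768.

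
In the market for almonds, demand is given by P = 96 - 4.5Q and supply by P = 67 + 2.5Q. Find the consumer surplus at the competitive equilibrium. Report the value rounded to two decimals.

Setting demand equal to supply, 29 = 7Q, so Q* = 4.1429 and P* = 77.3571.
Consumer surplus is the triangle under demand above P*: (1/2)(4.1429)(96 - 77.3571) = (1/2)(4.1429)(18.6429) = 38.6173.

38.62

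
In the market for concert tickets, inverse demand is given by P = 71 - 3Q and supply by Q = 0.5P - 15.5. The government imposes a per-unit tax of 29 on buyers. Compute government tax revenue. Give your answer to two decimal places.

Rewriting supply in inverse form: P = 31 + 2Q.
Pre-tax equilibrium: 71 - 3Q = 31 + 2Q gives Q* = 8, P* = 47.
A tax on buyers shifts demand down by 29: (71 - 29) - 3Q = 31 + 2Q, so Q_t = 2.2. Buyers pay P_b = 64.4; sellers receive P_s = P_b - 29 = 35.4.
Revenue is the tax times quantity traded: 29 x 2.2 = 63.8.

63.80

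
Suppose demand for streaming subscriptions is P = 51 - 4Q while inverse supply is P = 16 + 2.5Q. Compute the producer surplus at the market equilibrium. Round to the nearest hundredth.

Set 51 - 4Q = 16 + 2.5Q, which gives 35 = 6.5Q, so Q* = 5.3846 and P* = 51 - 4(5.3846) = 29.4615.
The supply curve's price intercept is 16, so PS = (1/2)(Q*)(P* - 16) = (1/2)(5.3846)(13.4615) = 36.2426.

36.24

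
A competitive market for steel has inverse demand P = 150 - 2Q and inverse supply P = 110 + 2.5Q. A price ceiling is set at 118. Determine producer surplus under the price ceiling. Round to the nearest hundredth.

12.80

Without the control, 150 - 2Q = 110 + 2.5Q so Q* = 8.8889 and P* = 132.2222.
At P = 118, sellers supply (118 - 110)/2.5 = 3.2 while buyers want more, so the quantity traded is 3.2 at price 118.
PS is the triangle above supply below 118: (1/2)(3.2)(118 - 110) = 12.8.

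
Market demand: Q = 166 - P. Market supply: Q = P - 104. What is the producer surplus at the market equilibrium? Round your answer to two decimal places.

480.50

Rewriting demand in inverse form: P = 166 - Q.
Rewriting supply in inverse form: P = 104 + Q.
Equilibrium: 166 - Q = 104 + Q, so Q* = 31 and P* = 135.
The supply curve's price intercept is 104, so PS = (1/2)(Q*)(P* - 104) = (1/2)(31)(31) = 480.5.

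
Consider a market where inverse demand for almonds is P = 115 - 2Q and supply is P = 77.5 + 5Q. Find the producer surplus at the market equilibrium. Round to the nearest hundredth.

Equilibrium: 115 - 2Q = 77.5 + 5Q, so Q* = 5.3571 and P* = 104.2857.
The supply curve's price intercept is 77.5, so PS = (1/2)(Q*)(P* - 77.5) = (1/2)(5.3571)(26.7857) = 71.7474.

71.75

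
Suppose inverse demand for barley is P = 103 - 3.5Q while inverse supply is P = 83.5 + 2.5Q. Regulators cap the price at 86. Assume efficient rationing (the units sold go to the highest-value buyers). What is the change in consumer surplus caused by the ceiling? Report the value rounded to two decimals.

Free-market equilibrium: 103 - 3.5Q = 83.5 + 2.5Q gives Q* = 3.25, P* = 91.625.
At P = 86, sellers supply (86 - 83.5)/2.5 = 1 while buyers want more, so the quantity traded is 1 at price 86.
CS goes from (1/2)(3.25)(11.375) = 18.4844 to 15.25 (computed as (103 - 86)(1) - (1/2)(3.5)(1)^2), a change of -3.2344.

-3.23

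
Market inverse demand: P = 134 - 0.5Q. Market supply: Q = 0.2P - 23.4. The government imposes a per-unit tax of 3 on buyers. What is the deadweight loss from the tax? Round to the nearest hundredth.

0.82

Rewriting supply in inverse form: P = 117 + 5Q.
Without the tax, 134 - 0.5Q = 117 + 5Q so Q* = 3.0909 and P* = 132.4545.
A tax on buyers shifts demand down by 3: (134 - 3) - 0.5Q = 117 + 5Q, so Q_t = 2.5455. Buyers pay P_b = 132.7273; sellers receive P_s = P_b - 3 = 129.7273.
Deadweight loss is the triangle between the curves from Q_t to Q*: (1/2)(3.0909 - 2.5455)(3) = 0.8182.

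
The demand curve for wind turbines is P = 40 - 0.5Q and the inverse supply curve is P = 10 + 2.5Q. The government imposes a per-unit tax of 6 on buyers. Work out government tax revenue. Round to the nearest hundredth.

Pre-tax equilibrium: 40 - 0.5Q = 10 + 2.5Q gives Q* = 10, P* = 35.
A tax on buyers shifts demand down by 6: (40 - 6) - 0.5Q = 10 + 2.5Q, so Q_t = 8. Buyers pay P_b = 36; sellers receive P_s = P_b - 6 = 30.
Tax revenue = t x Q_t = 6 x 8 = 48.

48.00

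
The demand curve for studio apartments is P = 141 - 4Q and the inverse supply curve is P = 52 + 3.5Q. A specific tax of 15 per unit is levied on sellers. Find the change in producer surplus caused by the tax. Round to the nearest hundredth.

-76.07

Pre-tax equilibrium: 141 - 4Q = 52 + 3.5Q gives Q* = 11.8667, P* = 93.5333.
With the tax, sellers need 15 more per unit: 141 - 4Q = 52 + 3.5Q + 15, so Q_t = 9.8667. Buyers pay P_b = 101.5333; sellers receive P_s = P_b - 15 = 86.5333.
PS falls from (1/2)(11.8667)(41.5333) = 246.4311 to (1/2)(9.8667)(34.5333) = 170.3644, a change of -76.0667.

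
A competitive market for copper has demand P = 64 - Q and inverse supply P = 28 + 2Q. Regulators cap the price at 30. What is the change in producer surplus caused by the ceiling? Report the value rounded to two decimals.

-143.00

Without the control, 64 - Q = 28 + 2Q so Q* = 12 and P* = 52.
At the ceiling price 30, quantity supplied is (30 - 28)/2 = 1; supply is the short side, so Q = 1 trades at P = 30.
PS goes from (1/2)(12)(24) = 144 to 1 (computed as (30 - 28)(1) - (1/2)(2)(1)^2), a change of -143.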